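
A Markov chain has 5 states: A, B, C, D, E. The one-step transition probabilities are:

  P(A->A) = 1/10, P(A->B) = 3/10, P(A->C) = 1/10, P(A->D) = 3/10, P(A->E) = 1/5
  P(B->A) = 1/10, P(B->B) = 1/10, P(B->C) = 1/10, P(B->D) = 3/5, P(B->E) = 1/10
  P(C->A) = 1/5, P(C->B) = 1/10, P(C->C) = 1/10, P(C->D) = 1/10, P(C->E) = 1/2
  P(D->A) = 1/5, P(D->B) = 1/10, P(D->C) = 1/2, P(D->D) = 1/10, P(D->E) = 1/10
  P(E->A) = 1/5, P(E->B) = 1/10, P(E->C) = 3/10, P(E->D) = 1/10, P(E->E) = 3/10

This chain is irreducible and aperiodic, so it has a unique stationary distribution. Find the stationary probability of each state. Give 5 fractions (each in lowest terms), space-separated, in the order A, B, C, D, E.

The stationary distribution satisfies pi = pi * P, i.e.:
  pi_A = 1/10*pi_A + 1/10*pi_B + 1/5*pi_C + 1/5*pi_D + 1/5*pi_E
  pi_B = 3/10*pi_A + 1/10*pi_B + 1/10*pi_C + 1/10*pi_D + 1/10*pi_E
  pi_C = 1/10*pi_A + 1/10*pi_B + 1/10*pi_C + 1/2*pi_D + 3/10*pi_E
  pi_D = 3/10*pi_A + 3/5*pi_B + 1/10*pi_C + 1/10*pi_D + 1/10*pi_E
  pi_E = 1/5*pi_A + 1/10*pi_B + 1/2*pi_C + 1/10*pi_D + 3/10*pi_E
with normalization: pi_A + pi_B + pi_C + pi_D + pi_E = 1.

Using the first 4 balance equations plus normalization, the linear system A*pi = b is:
  [-9/10, 1/10, 1/5, 1/5, 1/5] . pi = 0
  [3/10, -9/10, 1/10, 1/10, 1/10] . pi = 0
  [1/10, 1/10, -9/10, 1/2, 3/10] . pi = 0
  [3/10, 3/5, 1/10, -9/10, 1/10] . pi = 0
  [1, 1, 1, 1, 1] . pi = 1

Solving yields:
  pi_A = 19/112
  pi_B = 15/112
  pi_C = 313/1344
  pi_D = 45/224
  pi_E = 353/1344

Verification (pi * P):
  19/112*1/10 + 15/112*1/10 + 313/1344*1/5 + 45/224*1/5 + 353/1344*1/5 = 19/112 = pi_A  (ok)
  19/112*3/10 + 15/112*1/10 + 313/1344*1/10 + 45/224*1/10 + 353/1344*1/10 = 15/112 = pi_B  (ok)
  19/112*1/10 + 15/112*1/10 + 313/1344*1/10 + 45/224*1/2 + 353/1344*3/10 = 313/1344 = pi_C  (ok)
  19/112*3/10 + 15/112*3/5 + 313/1344*1/10 + 45/224*1/10 + 353/1344*1/10 = 45/224 = pi_D  (ok)
  19/112*1/5 + 15/112*1/10 + 313/1344*1/2 + 45/224*1/10 + 353/1344*3/10 = 353/1344 = pi_E  (ok)

Answer: 19/112 15/112 313/1344 45/224 353/1344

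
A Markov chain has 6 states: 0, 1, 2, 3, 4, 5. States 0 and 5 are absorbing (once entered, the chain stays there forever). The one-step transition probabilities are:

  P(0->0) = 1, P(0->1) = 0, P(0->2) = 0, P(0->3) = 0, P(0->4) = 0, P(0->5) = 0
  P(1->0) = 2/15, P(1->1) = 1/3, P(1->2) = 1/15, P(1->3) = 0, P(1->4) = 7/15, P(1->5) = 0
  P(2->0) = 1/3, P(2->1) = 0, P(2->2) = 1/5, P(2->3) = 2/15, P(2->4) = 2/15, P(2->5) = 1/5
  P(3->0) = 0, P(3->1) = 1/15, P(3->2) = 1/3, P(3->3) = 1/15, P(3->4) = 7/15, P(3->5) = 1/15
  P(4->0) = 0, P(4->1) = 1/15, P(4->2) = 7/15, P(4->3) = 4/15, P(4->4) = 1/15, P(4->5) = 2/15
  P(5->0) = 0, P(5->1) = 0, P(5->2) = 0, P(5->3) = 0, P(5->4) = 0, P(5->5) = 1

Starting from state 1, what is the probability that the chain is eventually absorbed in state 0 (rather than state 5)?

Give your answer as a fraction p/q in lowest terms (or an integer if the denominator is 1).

Let a_i = P(absorbed in 0 | start in state i).
Boundary conditions: a_0 = 1, a_5 = 0.
For each transient state i, a_i = sum_j P(i->j) * a_j:
  a_1 = 2/15*a_0 + 1/3*a_1 + 1/15*a_2 + 0*a_3 + 7/15*a_4 + 0*a_5
  a_2 = 1/3*a_0 + 0*a_1 + 1/5*a_2 + 2/15*a_3 + 2/15*a_4 + 1/5*a_5
  a_3 = 0*a_0 + 1/15*a_1 + 1/3*a_2 + 1/15*a_3 + 7/15*a_4 + 1/15*a_5
  a_4 = 0*a_0 + 1/15*a_1 + 7/15*a_2 + 4/15*a_3 + 1/15*a_4 + 2/15*a_5

Substituting a_0 = 1 and a_5 = 0, rearrange to (I - Q) a = r where r[i] = P(i -> 0):
  [2/3, -1/15, 0, -7/15] . (a_1, a_2, a_3, a_4) = 2/15
  [0, 4/5, -2/15, -2/15] . (a_1, a_2, a_3, a_4) = 1/3
  [-1/15, -1/3, 14/15, -7/15] . (a_1, a_2, a_3, a_4) = 0
  [-1/15, -7/15, -4/15, 14/15] . (a_1, a_2, a_3, a_4) = 0

Solving yields:
  a_1 = 4027/6901
  a_2 = 3963/6901
  a_3 = 6621/13802
  a_4 = 3215/6901

Starting state is 1, so the absorption probability is a_1 = 4027/6901.

Answer: 4027/6901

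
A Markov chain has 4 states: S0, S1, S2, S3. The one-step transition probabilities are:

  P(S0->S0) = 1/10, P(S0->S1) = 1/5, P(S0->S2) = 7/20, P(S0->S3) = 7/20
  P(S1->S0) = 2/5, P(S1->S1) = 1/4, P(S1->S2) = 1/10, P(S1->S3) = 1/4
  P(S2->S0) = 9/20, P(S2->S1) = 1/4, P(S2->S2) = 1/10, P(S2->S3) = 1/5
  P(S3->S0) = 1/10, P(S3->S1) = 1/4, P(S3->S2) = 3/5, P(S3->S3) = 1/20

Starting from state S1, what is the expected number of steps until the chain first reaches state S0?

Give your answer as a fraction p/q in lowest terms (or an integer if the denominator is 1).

Answer: 20/7

Derivation:
Let h_i = expected steps to first reach S0 from state i.
Boundary: h_S0 = 0.
First-step equations for the other states:
  h_S1 = 1 + 2/5*h_S0 + 1/4*h_S1 + 1/10*h_S2 + 1/4*h_S3
  h_S2 = 1 + 9/20*h_S0 + 1/4*h_S1 + 1/10*h_S2 + 1/5*h_S3
  h_S3 = 1 + 1/10*h_S0 + 1/4*h_S1 + 3/5*h_S2 + 1/20*h_S3

Substituting h_S0 = 0 and rearranging gives the linear system (I - Q) h = 1:
  [3/4, -1/10, -1/4] . (h_S1, h_S2, h_S3) = 1
  [-1/4, 9/10, -1/5] . (h_S1, h_S2, h_S3) = 1
  [-1/4, -3/5, 19/20] . (h_S1, h_S2, h_S3) = 1

Solving yields:
  h_S1 = 20/7
  h_S2 = 920/343
  h_S3 = 1200/343

Starting state is S1, so the expected hitting time is h_S1 = 20/7.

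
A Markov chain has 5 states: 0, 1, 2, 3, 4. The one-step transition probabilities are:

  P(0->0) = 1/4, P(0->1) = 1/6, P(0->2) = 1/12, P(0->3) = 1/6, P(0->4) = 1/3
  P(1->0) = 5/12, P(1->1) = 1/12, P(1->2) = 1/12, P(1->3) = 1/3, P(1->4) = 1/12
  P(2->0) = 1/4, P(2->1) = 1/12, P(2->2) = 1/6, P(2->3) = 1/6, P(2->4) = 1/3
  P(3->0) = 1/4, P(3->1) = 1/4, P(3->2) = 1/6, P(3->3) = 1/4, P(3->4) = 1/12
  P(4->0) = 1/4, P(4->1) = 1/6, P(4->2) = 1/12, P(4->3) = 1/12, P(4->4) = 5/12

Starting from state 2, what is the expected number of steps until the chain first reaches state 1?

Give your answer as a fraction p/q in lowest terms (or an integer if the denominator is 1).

Let h_i = expected steps to first reach 1 from state i.
Boundary: h_1 = 0.
First-step equations for the other states:
  h_0 = 1 + 1/4*h_0 + 1/6*h_1 + 1/12*h_2 + 1/6*h_3 + 1/3*h_4
  h_2 = 1 + 1/4*h_0 + 1/12*h_1 + 1/6*h_2 + 1/6*h_3 + 1/3*h_4
  h_3 = 1 + 1/4*h_0 + 1/4*h_1 + 1/6*h_2 + 1/4*h_3 + 1/12*h_4
  h_4 = 1 + 1/4*h_0 + 1/6*h_1 + 1/12*h_2 + 1/12*h_3 + 5/12*h_4

Substituting h_1 = 0 and rearranging gives the linear system (I - Q) h = 1:
  [3/4, -1/12, -1/6, -1/3] . (h_0, h_2, h_3, h_4) = 1
  [-1/4, 5/6, -1/6, -1/3] . (h_0, h_2, h_3, h_4) = 1
  [-1/4, -1/6, 3/4, -1/12] . (h_0, h_2, h_3, h_4) = 1
  [-1/4, -1/12, -1/12, 7/12] . (h_0, h_2, h_3, h_4) = 1

Solving yields:
  h_0 = 2596/443
  h_2 = 2832/443
  h_3 = 2376/443
  h_4 = 2616/443

Starting state is 2, so the expected hitting time is h_2 = 2832/443.

Answer: 2832/443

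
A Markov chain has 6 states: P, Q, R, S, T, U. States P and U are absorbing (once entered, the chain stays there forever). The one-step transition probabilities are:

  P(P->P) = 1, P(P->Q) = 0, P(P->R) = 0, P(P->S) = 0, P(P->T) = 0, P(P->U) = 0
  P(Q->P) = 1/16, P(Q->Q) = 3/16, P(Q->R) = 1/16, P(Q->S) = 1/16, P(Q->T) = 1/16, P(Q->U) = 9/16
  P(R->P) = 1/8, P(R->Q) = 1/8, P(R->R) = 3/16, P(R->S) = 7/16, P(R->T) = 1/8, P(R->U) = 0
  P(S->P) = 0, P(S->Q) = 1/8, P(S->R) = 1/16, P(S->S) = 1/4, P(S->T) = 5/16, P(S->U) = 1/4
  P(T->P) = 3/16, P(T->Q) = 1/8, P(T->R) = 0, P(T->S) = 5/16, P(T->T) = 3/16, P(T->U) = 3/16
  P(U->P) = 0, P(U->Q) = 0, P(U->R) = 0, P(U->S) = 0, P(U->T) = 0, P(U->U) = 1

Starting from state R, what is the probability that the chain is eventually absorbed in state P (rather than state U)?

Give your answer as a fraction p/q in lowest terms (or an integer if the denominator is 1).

Answer: 6281/19308

Derivation:
Let a_i = P(absorbed in P | start in state i).
Boundary conditions: a_P = 1, a_U = 0.
For each transient state i, a_i = sum_j P(i->j) * a_j:
  a_Q = 1/16*a_P + 3/16*a_Q + 1/16*a_R + 1/16*a_S + 1/16*a_T + 9/16*a_U
  a_R = 1/8*a_P + 1/8*a_Q + 3/16*a_R + 7/16*a_S + 1/8*a_T + 0*a_U
  a_S = 0*a_P + 1/8*a_Q + 1/16*a_R + 1/4*a_S + 5/16*a_T + 1/4*a_U
  a_T = 3/16*a_P + 1/8*a_Q + 0*a_R + 5/16*a_S + 3/16*a_T + 3/16*a_U

Substituting a_P = 1 and a_U = 0, rearrange to (I - Q) a = r where r[i] = P(i -> P):
  [13/16, -1/16, -1/16, -1/16] . (a_Q, a_R, a_S, a_T) = 1/16
  [-1/8, 13/16, -7/16, -1/8] . (a_Q, a_R, a_S, a_T) = 1/8
  [-1/8, -1/16, 3/4, -5/16] . (a_Q, a_R, a_S, a_T) = 0
  [-1/8, 0, -5/16, 13/16] . (a_Q, a_R, a_S, a_T) = 3/16

Solving yields:
  a_Q = 2725/19308
  a_R = 6281/19308
  a_S = 3583/19308
  a_T = 6253/19308

Starting state is R, so the absorption probability is a_R = 6281/19308.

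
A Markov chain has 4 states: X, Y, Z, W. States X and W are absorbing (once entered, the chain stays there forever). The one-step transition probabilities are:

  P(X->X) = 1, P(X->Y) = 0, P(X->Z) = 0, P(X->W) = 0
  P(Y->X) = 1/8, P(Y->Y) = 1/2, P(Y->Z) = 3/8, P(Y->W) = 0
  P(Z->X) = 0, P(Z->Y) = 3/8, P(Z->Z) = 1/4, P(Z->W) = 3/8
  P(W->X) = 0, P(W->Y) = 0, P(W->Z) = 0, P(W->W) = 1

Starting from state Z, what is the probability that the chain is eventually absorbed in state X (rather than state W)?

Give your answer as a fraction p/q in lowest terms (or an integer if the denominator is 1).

Answer: 1/5

Derivation:
Let a_i = P(absorbed in X | start in state i).
Boundary conditions: a_X = 1, a_W = 0.
For each transient state i, a_i = sum_j P(i->j) * a_j:
  a_Y = 1/8*a_X + 1/2*a_Y + 3/8*a_Z + 0*a_W
  a_Z = 0*a_X + 3/8*a_Y + 1/4*a_Z + 3/8*a_W

Substituting a_X = 1 and a_W = 0, rearrange to (I - Q) a = r where r[i] = P(i -> X):
  [1/2, -3/8] . (a_Y, a_Z) = 1/8
  [-3/8, 3/4] . (a_Y, a_Z) = 0

Solving yields:
  a_Y = 2/5
  a_Z = 1/5

Starting state is Z, so the absorption probability is a_Z = 1/5.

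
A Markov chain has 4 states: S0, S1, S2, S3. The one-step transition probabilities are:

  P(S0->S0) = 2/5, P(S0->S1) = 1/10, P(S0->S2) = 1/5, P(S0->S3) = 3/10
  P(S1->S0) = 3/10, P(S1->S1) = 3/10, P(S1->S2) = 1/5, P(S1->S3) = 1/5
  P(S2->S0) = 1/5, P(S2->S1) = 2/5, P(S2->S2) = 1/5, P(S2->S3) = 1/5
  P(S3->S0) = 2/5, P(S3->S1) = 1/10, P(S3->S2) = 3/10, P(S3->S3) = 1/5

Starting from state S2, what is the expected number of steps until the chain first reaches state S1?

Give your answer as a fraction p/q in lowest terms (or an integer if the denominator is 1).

Answer: 130/31

Derivation:
Let h_i = expected steps to first reach S1 from state i.
Boundary: h_S1 = 0.
First-step equations for the other states:
  h_S0 = 1 + 2/5*h_S0 + 1/10*h_S1 + 1/5*h_S2 + 3/10*h_S3
  h_S2 = 1 + 1/5*h_S0 + 2/5*h_S1 + 1/5*h_S2 + 1/5*h_S3
  h_S3 = 1 + 2/5*h_S0 + 1/10*h_S1 + 3/10*h_S2 + 1/5*h_S3

Substituting h_S1 = 0 and rearranging gives the linear system (I - Q) h = 1:
  [3/5, -1/5, -3/10] . (h_S0, h_S2, h_S3) = 1
  [-1/5, 4/5, -1/5] . (h_S0, h_S2, h_S3) = 1
  [-2/5, -3/10, 4/5] . (h_S0, h_S2, h_S3) = 1

Solving yields:
  h_S0 = 185/31
  h_S2 = 130/31
  h_S3 = 180/31

Starting state is S2, so the expected hitting time is h_S2 = 130/31.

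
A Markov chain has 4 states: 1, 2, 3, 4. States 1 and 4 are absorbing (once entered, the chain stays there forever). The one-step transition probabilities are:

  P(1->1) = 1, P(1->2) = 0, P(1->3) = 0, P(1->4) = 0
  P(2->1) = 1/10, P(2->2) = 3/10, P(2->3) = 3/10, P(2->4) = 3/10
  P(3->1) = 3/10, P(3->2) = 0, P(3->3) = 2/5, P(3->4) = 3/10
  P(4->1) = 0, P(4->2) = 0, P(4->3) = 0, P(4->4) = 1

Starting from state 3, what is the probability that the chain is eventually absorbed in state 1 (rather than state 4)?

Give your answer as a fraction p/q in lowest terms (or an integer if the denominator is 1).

Let a_i = P(absorbed in 1 | start in state i).
Boundary conditions: a_1 = 1, a_4 = 0.
For each transient state i, a_i = sum_j P(i->j) * a_j:
  a_2 = 1/10*a_1 + 3/10*a_2 + 3/10*a_3 + 3/10*a_4
  a_3 = 3/10*a_1 + 0*a_2 + 2/5*a_3 + 3/10*a_4

Substituting a_1 = 1 and a_4 = 0, rearrange to (I - Q) a = r where r[i] = P(i -> 1):
  [7/10, -3/10] . (a_2, a_3) = 1/10
  [0, 3/5] . (a_2, a_3) = 3/10

Solving yields:
  a_2 = 5/14
  a_3 = 1/2

Starting state is 3, so the absorption probability is a_3 = 1/2.

Answer: 1/2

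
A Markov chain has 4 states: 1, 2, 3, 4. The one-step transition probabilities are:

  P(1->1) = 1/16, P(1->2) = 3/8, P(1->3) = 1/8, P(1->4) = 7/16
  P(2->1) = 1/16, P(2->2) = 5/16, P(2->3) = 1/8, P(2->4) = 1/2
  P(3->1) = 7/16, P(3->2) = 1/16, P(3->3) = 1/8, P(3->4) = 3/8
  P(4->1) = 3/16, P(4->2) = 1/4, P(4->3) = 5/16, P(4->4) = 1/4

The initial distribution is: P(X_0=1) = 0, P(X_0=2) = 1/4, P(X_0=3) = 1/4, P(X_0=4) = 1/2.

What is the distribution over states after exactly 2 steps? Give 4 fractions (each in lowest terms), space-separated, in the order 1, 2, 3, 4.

Answer: 3/16 1/4 97/512 191/512

Derivation:
Propagating the distribution step by step (d_{t+1} = d_t * P):
d_0 = (1=0, 2=1/4, 3=1/4, 4=1/2)
  d_1[1] = 0*1/16 + 1/4*1/16 + 1/4*7/16 + 1/2*3/16 = 7/32
  d_1[2] = 0*3/8 + 1/4*5/16 + 1/4*1/16 + 1/2*1/4 = 7/32
  d_1[3] = 0*1/8 + 1/4*1/8 + 1/4*1/8 + 1/2*5/16 = 7/32
  d_1[4] = 0*7/16 + 1/4*1/2 + 1/4*3/8 + 1/2*1/4 = 11/32
d_1 = (1=7/32, 2=7/32, 3=7/32, 4=11/32)
  d_2[1] = 7/32*1/16 + 7/32*1/16 + 7/32*7/16 + 11/32*3/16 = 3/16
  d_2[2] = 7/32*3/8 + 7/32*5/16 + 7/32*1/16 + 11/32*1/4 = 1/4
  d_2[3] = 7/32*1/8 + 7/32*1/8 + 7/32*1/8 + 11/32*5/16 = 97/512
  d_2[4] = 7/32*7/16 + 7/32*1/2 + 7/32*3/8 + 11/32*1/4 = 191/512
d_2 = (1=3/16, 2=1/4, 3=97/512, 4=191/512)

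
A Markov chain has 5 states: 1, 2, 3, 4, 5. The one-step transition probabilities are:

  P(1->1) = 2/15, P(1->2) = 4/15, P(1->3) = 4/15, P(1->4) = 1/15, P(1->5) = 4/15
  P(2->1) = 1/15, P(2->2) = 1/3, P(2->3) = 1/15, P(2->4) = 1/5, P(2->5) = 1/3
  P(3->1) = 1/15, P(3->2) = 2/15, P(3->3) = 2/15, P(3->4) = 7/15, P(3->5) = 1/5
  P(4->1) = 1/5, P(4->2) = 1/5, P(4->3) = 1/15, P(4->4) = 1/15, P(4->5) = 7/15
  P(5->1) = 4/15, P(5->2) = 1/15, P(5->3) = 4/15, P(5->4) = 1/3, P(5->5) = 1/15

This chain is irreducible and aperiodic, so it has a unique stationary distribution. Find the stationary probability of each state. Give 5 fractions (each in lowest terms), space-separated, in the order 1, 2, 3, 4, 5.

The stationary distribution satisfies pi = pi * P, i.e.:
  pi_1 = 2/15*pi_1 + 1/15*pi_2 + 1/15*pi_3 + 1/5*pi_4 + 4/15*pi_5
  pi_2 = 4/15*pi_1 + 1/3*pi_2 + 2/15*pi_3 + 1/5*pi_4 + 1/15*pi_5
  pi_3 = 4/15*pi_1 + 1/15*pi_2 + 2/15*pi_3 + 1/15*pi_4 + 4/15*pi_5
  pi_4 = 1/15*pi_1 + 1/5*pi_2 + 7/15*pi_3 + 1/15*pi_4 + 1/3*pi_5
  pi_5 = 4/15*pi_1 + 1/3*pi_2 + 1/5*pi_3 + 7/15*pi_4 + 1/15*pi_5
with normalization: pi_1 + pi_2 + pi_3 + pi_4 + pi_5 = 1.

Using the first 4 balance equations plus normalization, the linear system A*pi = b is:
  [-13/15, 1/15, 1/15, 1/5, 4/15] . pi = 0
  [4/15, -2/3, 2/15, 1/5, 1/15] . pi = 0
  [4/15, 1/15, -13/15, 1/15, 4/15] . pi = 0
  [1/15, 1/5, 7/15, -14/15, 1/3] . pi = 0
  [1, 1, 1, 1, 1] . pi = 1

Solving yields:
  pi_1 = 2616/16367
  pi_2 = 3116/16367
  pi_3 = 2647/16367
  pi_4 = 3707/16367
  pi_5 = 4281/16367

Verification (pi * P):
  2616/16367*2/15 + 3116/16367*1/15 + 2647/16367*1/15 + 3707/16367*1/5 + 4281/16367*4/15 = 2616/16367 = pi_1  (ok)
  2616/16367*4/15 + 3116/16367*1/3 + 2647/16367*2/15 + 3707/16367*1/5 + 4281/16367*1/15 = 3116/16367 = pi_2  (ok)
  2616/16367*4/15 + 3116/16367*1/15 + 2647/16367*2/15 + 3707/16367*1/15 + 4281/16367*4/15 = 2647/16367 = pi_3  (ok)
  2616/16367*1/15 + 3116/16367*1/5 + 2647/16367*7/15 + 3707/16367*1/15 + 4281/16367*1/3 = 3707/16367 = pi_4  (ok)
  2616/16367*4/15 + 3116/16367*1/3 + 2647/16367*1/5 + 3707/16367*7/15 + 4281/16367*1/15 = 4281/16367 = pi_5  (ok)

Answer: 2616/16367 3116/16367 2647/16367 3707/16367 4281/16367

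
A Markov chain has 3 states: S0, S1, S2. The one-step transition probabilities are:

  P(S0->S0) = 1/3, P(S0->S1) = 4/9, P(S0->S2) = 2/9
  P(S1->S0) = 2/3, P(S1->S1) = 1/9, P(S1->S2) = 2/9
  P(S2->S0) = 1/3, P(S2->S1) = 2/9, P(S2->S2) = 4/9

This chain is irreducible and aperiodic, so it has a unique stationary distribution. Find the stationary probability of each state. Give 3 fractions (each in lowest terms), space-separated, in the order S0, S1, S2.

The stationary distribution satisfies pi = pi * P, i.e.:
  pi_S0 = 1/3*pi_S0 + 2/3*pi_S1 + 1/3*pi_S2
  pi_S1 = 4/9*pi_S0 + 1/9*pi_S1 + 2/9*pi_S2
  pi_S2 = 2/9*pi_S0 + 2/9*pi_S1 + 4/9*pi_S2
with normalization: pi_S0 + pi_S1 + pi_S2 = 1.

Using the first 2 balance equations plus normalization, the linear system A*pi = b is:
  [-2/3, 2/3, 1/3] . pi = 0
  [4/9, -8/9, 2/9] . pi = 0
  [1, 1, 1] . pi = 1

Solving yields:
  pi_S0 = 3/7
  pi_S1 = 2/7
  pi_S2 = 2/7

Verification (pi * P):
  3/7*1/3 + 2/7*2/3 + 2/7*1/3 = 3/7 = pi_S0  (ok)
  3/7*4/9 + 2/7*1/9 + 2/7*2/9 = 2/7 = pi_S1  (ok)
  3/7*2/9 + 2/7*2/9 + 2/7*4/9 = 2/7 = pi_S2  (ok)

Answer: 3/7 2/7 2/7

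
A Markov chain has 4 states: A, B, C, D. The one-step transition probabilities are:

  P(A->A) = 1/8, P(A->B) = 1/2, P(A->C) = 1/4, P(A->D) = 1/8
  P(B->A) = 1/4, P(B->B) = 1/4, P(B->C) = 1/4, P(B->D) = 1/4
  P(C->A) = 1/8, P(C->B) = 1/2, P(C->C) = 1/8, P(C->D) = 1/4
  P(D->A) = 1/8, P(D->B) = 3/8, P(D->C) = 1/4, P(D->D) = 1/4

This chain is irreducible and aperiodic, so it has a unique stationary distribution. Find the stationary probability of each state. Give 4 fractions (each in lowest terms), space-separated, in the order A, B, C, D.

The stationary distribution satisfies pi = pi * P, i.e.:
  pi_A = 1/8*pi_A + 1/4*pi_B + 1/8*pi_C + 1/8*pi_D
  pi_B = 1/2*pi_A + 1/4*pi_B + 1/2*pi_C + 3/8*pi_D
  pi_C = 1/4*pi_A + 1/4*pi_B + 1/8*pi_C + 1/4*pi_D
  pi_D = 1/8*pi_A + 1/4*pi_B + 1/4*pi_C + 1/4*pi_D
with normalization: pi_A + pi_B + pi_C + pi_D = 1.

Using the first 3 balance equations plus normalization, the linear system A*pi = b is:
  [-7/8, 1/4, 1/8, 1/8] . pi = 0
  [1/2, -3/4, 1/2, 3/8] . pi = 0
  [1/4, 1/4, -7/8, 1/4] . pi = 0
  [1, 1, 1, 1] . pi = 1

Solving yields:
  pi_A = 110/639
  pi_B = 241/639
  pi_C = 2/9
  pi_D = 146/639

Verification (pi * P):
  110/639*1/8 + 241/639*1/4 + 2/9*1/8 + 146/639*1/8 = 110/639 = pi_A  (ok)
  110/639*1/2 + 241/639*1/4 + 2/9*1/2 + 146/639*3/8 = 241/639 = pi_B  (ok)
  110/639*1/4 + 241/639*1/4 + 2/9*1/8 + 146/639*1/4 = 2/9 = pi_C  (ok)
  110/639*1/8 + 241/639*1/4 + 2/9*1/4 + 146/639*1/4 = 146/639 = pi_D  (ok)

Answer: 110/639 241/639 2/9 146/639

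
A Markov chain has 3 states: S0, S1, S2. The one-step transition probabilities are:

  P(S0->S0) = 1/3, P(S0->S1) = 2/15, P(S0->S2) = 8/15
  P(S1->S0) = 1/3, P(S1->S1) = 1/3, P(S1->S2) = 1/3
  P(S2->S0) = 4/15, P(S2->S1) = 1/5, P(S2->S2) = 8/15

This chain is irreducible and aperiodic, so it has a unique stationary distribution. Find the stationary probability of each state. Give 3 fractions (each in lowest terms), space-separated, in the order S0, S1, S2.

Answer: 55/183 38/183 30/61

Derivation:
The stationary distribution satisfies pi = pi * P, i.e.:
  pi_S0 = 1/3*pi_S0 + 1/3*pi_S1 + 4/15*pi_S2
  pi_S1 = 2/15*pi_S0 + 1/3*pi_S1 + 1/5*pi_S2
  pi_S2 = 8/15*pi_S0 + 1/3*pi_S1 + 8/15*pi_S2
with normalization: pi_S0 + pi_S1 + pi_S2 = 1.

Using the first 2 balance equations plus normalization, the linear system A*pi = b is:
  [-2/3, 1/3, 4/15] . pi = 0
  [2/15, -2/3, 1/5] . pi = 0
  [1, 1, 1] . pi = 1

Solving yields:
  pi_S0 = 55/183
  pi_S1 = 38/183
  pi_S2 = 30/61

Verification (pi * P):
  55/183*1/3 + 38/183*1/3 + 30/61*4/15 = 55/183 = pi_S0  (ok)
  55/183*2/15 + 38/183*1/3 + 30/61*1/5 = 38/183 = pi_S1  (ok)
  55/183*8/15 + 38/183*1/3 + 30/61*8/15 = 30/61 = pi_S2  (ok)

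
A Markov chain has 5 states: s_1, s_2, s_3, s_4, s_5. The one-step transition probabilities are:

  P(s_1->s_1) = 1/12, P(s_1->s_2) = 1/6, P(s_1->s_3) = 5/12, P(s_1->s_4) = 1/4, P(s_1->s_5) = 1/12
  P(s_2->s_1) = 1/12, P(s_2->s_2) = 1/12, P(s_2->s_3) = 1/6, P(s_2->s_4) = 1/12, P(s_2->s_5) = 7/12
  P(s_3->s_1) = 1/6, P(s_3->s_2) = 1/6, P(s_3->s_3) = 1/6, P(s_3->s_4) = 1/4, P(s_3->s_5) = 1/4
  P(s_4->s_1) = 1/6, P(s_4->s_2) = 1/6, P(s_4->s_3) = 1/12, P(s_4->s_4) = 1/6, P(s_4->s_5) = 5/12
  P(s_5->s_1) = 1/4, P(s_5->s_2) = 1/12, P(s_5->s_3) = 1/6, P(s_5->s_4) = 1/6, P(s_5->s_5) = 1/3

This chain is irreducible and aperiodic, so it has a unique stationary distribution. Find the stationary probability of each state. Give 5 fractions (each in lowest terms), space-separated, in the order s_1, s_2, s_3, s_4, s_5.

The stationary distribution satisfies pi = pi * P, i.e.:
  pi_s_1 = 1/12*pi_s_1 + 1/12*pi_s_2 + 1/6*pi_s_3 + 1/6*pi_s_4 + 1/4*pi_s_5
  pi_s_2 = 1/6*pi_s_1 + 1/12*pi_s_2 + 1/6*pi_s_3 + 1/6*pi_s_4 + 1/12*pi_s_5
  pi_s_3 = 5/12*pi_s_1 + 1/6*pi_s_2 + 1/6*pi_s_3 + 1/12*pi_s_4 + 1/6*pi_s_5
  pi_s_4 = 1/4*pi_s_1 + 1/12*pi_s_2 + 1/4*pi_s_3 + 1/6*pi_s_4 + 1/6*pi_s_5
  pi_s_5 = 1/12*pi_s_1 + 7/12*pi_s_2 + 1/4*pi_s_3 + 5/12*pi_s_4 + 1/3*pi_s_5
with normalization: pi_s_1 + pi_s_2 + pi_s_3 + pi_s_4 + pi_s_5 = 1.

Using the first 4 balance equations plus normalization, the linear system A*pi = b is:
  [-11/12, 1/12, 1/6, 1/6, 1/4] . pi = 0
  [1/6, -11/12, 1/6, 1/6, 1/12] . pi = 0
  [5/12, 1/6, -5/6, 1/12, 1/6] . pi = 0
  [1/4, 1/12, 1/4, -5/6, 1/6] . pi = 0
  [1, 1, 1, 1, 1] . pi = 1

Solving yields:
  pi_s_1 = 4302/25493
  pi_s_2 = 253/1961
  pi_s_3 = 93/481
  pi_s_4 = 4744/25493
  pi_s_5 = 633/1961

Verification (pi * P):
  4302/25493*1/12 + 253/1961*1/12 + 93/481*1/6 + 4744/25493*1/6 + 633/1961*1/4 = 4302/25493 = pi_s_1  (ok)
  4302/25493*1/6 + 253/1961*1/12 + 93/481*1/6 + 4744/25493*1/6 + 633/1961*1/12 = 253/1961 = pi_s_2  (ok)
  4302/25493*5/12 + 253/1961*1/6 + 93/481*1/6 + 4744/25493*1/12 + 633/1961*1/6 = 93/481 = pi_s_3  (ok)
  4302/25493*1/4 + 253/1961*1/12 + 93/481*1/4 + 4744/25493*1/6 + 633/1961*1/6 = 4744/25493 = pi_s_4  (ok)
  4302/25493*1/12 + 253/1961*7/12 + 93/481*1/4 + 4744/25493*5/12 + 633/1961*1/3 = 633/1961 = pi_s_5  (ok)

Answer: 4302/25493 253/1961 93/481 4744/25493 633/1961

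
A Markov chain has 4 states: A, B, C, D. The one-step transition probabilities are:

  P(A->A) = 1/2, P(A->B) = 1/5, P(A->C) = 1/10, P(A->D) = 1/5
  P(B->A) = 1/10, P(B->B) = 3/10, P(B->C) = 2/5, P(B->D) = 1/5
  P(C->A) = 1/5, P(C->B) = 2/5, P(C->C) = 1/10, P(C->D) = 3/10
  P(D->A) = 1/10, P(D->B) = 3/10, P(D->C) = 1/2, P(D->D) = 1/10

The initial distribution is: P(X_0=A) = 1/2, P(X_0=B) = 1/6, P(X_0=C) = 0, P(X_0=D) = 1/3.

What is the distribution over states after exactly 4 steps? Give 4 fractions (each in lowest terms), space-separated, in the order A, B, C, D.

Answer: 13009/60000 572/1875 271/1000 12427/60000

Derivation:
Propagating the distribution step by step (d_{t+1} = d_t * P):
d_0 = (A=1/2, B=1/6, C=0, D=1/3)
  d_1[A] = 1/2*1/2 + 1/6*1/10 + 0*1/5 + 1/3*1/10 = 3/10
  d_1[B] = 1/2*1/5 + 1/6*3/10 + 0*2/5 + 1/3*3/10 = 1/4
  d_1[C] = 1/2*1/10 + 1/6*2/5 + 0*1/10 + 1/3*1/2 = 17/60
  d_1[D] = 1/2*1/5 + 1/6*1/5 + 0*3/10 + 1/3*1/10 = 1/6
d_1 = (A=3/10, B=1/4, C=17/60, D=1/6)
  d_2[A] = 3/10*1/2 + 1/4*1/10 + 17/60*1/5 + 1/6*1/10 = 149/600
  d_2[B] = 3/10*1/5 + 1/4*3/10 + 17/60*2/5 + 1/6*3/10 = 179/600
  d_2[C] = 3/10*1/10 + 1/4*2/5 + 17/60*1/10 + 1/6*1/2 = 29/120
  d_2[D] = 3/10*1/5 + 1/4*1/5 + 17/60*3/10 + 1/6*1/10 = 127/600
d_2 = (A=149/600, B=179/600, C=29/120, D=127/600)
  d_3[A] = 149/600*1/2 + 179/600*1/10 + 29/120*1/5 + 127/600*1/10 = 447/2000
  d_3[B] = 149/600*1/5 + 179/600*3/10 + 29/120*2/5 + 127/600*3/10 = 449/1500
  d_3[C] = 149/600*1/10 + 179/600*2/5 + 29/120*1/10 + 127/600*1/2 = 329/1200
  d_3[D] = 149/600*1/5 + 179/600*1/5 + 29/120*3/10 + 127/600*1/10 = 203/1000
d_3 = (A=447/2000, B=449/1500, C=329/1200, D=203/1000)
  d_4[A] = 447/2000*1/2 + 449/1500*1/10 + 329/1200*1/5 + 203/1000*1/10 = 13009/60000
  d_4[B] = 447/2000*1/5 + 449/1500*3/10 + 329/1200*2/5 + 203/1000*3/10 = 572/1875
  d_4[C] = 447/2000*1/10 + 449/1500*2/5 + 329/1200*1/10 + 203/1000*1/2 = 271/1000
  d_4[D] = 447/2000*1/5 + 449/1500*1/5 + 329/1200*3/10 + 203/1000*1/10 = 12427/60000
d_4 = (A=13009/60000, B=572/1875, C=271/1000, D=12427/60000)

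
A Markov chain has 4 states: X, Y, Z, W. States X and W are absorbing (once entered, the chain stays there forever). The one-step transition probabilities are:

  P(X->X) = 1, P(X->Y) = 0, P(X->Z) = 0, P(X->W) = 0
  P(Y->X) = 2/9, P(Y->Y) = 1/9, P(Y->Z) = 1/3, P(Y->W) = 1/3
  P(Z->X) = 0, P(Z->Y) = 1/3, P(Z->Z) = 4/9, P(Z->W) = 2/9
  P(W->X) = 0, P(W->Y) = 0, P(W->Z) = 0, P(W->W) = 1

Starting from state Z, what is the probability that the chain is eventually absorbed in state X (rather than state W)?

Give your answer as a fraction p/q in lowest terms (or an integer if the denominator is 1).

Answer: 6/31

Derivation:
Let a_i = P(absorbed in X | start in state i).
Boundary conditions: a_X = 1, a_W = 0.
For each transient state i, a_i = sum_j P(i->j) * a_j:
  a_Y = 2/9*a_X + 1/9*a_Y + 1/3*a_Z + 1/3*a_W
  a_Z = 0*a_X + 1/3*a_Y + 4/9*a_Z + 2/9*a_W

Substituting a_X = 1 and a_W = 0, rearrange to (I - Q) a = r where r[i] = P(i -> X):
  [8/9, -1/3] . (a_Y, a_Z) = 2/9
  [-1/3, 5/9] . (a_Y, a_Z) = 0

Solving yields:
  a_Y = 10/31
  a_Z = 6/31

Starting state is Z, so the absorption probability is a_Z = 6/31.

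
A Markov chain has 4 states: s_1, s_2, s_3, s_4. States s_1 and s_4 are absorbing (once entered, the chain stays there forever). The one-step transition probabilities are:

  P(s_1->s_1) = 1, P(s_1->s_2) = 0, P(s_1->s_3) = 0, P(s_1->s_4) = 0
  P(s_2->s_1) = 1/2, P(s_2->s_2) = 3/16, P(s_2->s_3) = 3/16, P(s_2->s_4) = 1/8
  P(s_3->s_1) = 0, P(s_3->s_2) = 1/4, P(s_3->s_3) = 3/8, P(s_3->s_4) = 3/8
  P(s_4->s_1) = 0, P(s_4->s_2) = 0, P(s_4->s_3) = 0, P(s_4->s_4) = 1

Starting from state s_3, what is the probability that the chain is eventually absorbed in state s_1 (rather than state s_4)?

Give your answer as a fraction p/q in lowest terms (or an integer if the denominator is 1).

Answer: 16/59

Derivation:
Let a_i = P(absorbed in s_1 | start in state i).
Boundary conditions: a_s_1 = 1, a_s_4 = 0.
For each transient state i, a_i = sum_j P(i->j) * a_j:
  a_s_2 = 1/2*a_s_1 + 3/16*a_s_2 + 3/16*a_s_3 + 1/8*a_s_4
  a_s_3 = 0*a_s_1 + 1/4*a_s_2 + 3/8*a_s_3 + 3/8*a_s_4

Substituting a_s_1 = 1 and a_s_4 = 0, rearrange to (I - Q) a = r where r[i] = P(i -> s_1):
  [13/16, -3/16] . (a_s_2, a_s_3) = 1/2
  [-1/4, 5/8] . (a_s_2, a_s_3) = 0

Solving yields:
  a_s_2 = 40/59
  a_s_3 = 16/59

Starting state is s_3, so the absorption probability is a_s_3 = 16/59.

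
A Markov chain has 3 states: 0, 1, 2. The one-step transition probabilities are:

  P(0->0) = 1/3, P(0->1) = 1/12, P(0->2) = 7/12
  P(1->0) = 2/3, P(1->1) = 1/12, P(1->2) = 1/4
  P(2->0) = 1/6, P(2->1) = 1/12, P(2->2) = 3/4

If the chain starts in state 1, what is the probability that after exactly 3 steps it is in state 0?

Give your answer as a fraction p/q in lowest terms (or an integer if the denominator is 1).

Answer: 113/432

Derivation:
Computing P^3 by repeated multiplication:
P^1 =
  0: [1/3, 1/12, 7/12]
  1: [2/3, 1/12, 1/4]
  2: [1/6, 1/12, 3/4]
P^2 =
  0: [19/72, 1/12, 47/72]
  1: [23/72, 1/12, 43/72]
  2: [17/72, 1/12, 49/72]
P^3 =
  0: [109/432, 1/12, 287/432]
  1: [113/432, 1/12, 283/432]
  2: [107/432, 1/12, 289/432]

(P^3)[1 -> 0] = 113/432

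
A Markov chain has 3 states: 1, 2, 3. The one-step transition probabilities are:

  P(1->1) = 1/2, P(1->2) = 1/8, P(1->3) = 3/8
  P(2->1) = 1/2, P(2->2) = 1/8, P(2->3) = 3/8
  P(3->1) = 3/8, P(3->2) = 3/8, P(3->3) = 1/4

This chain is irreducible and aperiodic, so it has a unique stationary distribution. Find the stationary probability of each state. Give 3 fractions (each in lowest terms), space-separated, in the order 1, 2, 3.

Answer: 11/24 5/24 1/3

Derivation:
The stationary distribution satisfies pi = pi * P, i.e.:
  pi_1 = 1/2*pi_1 + 1/2*pi_2 + 3/8*pi_3
  pi_2 = 1/8*pi_1 + 1/8*pi_2 + 3/8*pi_3
  pi_3 = 3/8*pi_1 + 3/8*pi_2 + 1/4*pi_3
with normalization: pi_1 + pi_2 + pi_3 = 1.

Using the first 2 balance equations plus normalization, the linear system A*pi = b is:
  [-1/2, 1/2, 3/8] . pi = 0
  [1/8, -7/8, 3/8] . pi = 0
  [1, 1, 1] . pi = 1

Solving yields:
  pi_1 = 11/24
  pi_2 = 5/24
  pi_3 = 1/3

Verification (pi * P):
  11/24*1/2 + 5/24*1/2 + 1/3*3/8 = 11/24 = pi_1  (ok)
  11/24*1/8 + 5/24*1/8 + 1/3*3/8 = 5/24 = pi_2  (ok)
  11/24*3/8 + 5/24*3/8 + 1/3*1/4 = 1/3 = pi_3  (ok)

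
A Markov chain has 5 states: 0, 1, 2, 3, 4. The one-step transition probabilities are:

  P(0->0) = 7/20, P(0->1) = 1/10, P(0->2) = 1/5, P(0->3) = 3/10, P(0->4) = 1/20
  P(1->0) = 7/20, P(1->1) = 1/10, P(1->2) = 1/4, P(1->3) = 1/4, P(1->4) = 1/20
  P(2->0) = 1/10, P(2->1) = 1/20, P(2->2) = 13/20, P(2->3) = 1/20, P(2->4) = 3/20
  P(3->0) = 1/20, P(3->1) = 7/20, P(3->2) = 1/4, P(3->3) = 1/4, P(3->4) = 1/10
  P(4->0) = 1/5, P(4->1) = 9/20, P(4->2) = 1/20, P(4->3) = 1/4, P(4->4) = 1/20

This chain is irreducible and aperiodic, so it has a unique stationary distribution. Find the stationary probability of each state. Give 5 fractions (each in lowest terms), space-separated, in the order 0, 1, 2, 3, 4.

The stationary distribution satisfies pi = pi * P, i.e.:
  pi_0 = 7/20*pi_0 + 7/20*pi_1 + 1/10*pi_2 + 1/20*pi_3 + 1/5*pi_4
  pi_1 = 1/10*pi_0 + 1/10*pi_1 + 1/20*pi_2 + 7/20*pi_3 + 9/20*pi_4
  pi_2 = 1/5*pi_0 + 1/4*pi_1 + 13/20*pi_2 + 1/4*pi_3 + 1/20*pi_4
  pi_3 = 3/10*pi_0 + 1/4*pi_1 + 1/20*pi_2 + 1/4*pi_3 + 1/4*pi_4
  pi_4 = 1/20*pi_0 + 1/20*pi_1 + 3/20*pi_2 + 1/10*pi_3 + 1/20*pi_4
with normalization: pi_0 + pi_1 + pi_2 + pi_3 + pi_4 = 1.

Using the first 4 balance equations plus normalization, the linear system A*pi = b is:
  [-13/20, 7/20, 1/10, 1/20, 1/5] . pi = 0
  [1/10, -9/10, 1/20, 7/20, 9/20] . pi = 0
  [1/5, 1/4, -7/20, 1/4, 1/20] . pi = 0
  [3/10, 1/4, 1/20, -3/4, 1/4] . pi = 0
  [1, 1, 1, 1, 1] . pi = 1

Solving yields:
  pi_0 = 4633/24689
  pi_1 = 570/3527
  pi_2 = 18219/49378
  pi_3 = 4582/24689
  pi_4 = 4749/49378

Verification (pi * P):
  4633/24689*7/20 + 570/3527*7/20 + 18219/49378*1/10 + 4582/24689*1/20 + 4749/49378*1/5 = 4633/24689 = pi_0  (ok)
  4633/24689*1/10 + 570/3527*1/10 + 18219/49378*1/20 + 4582/24689*7/20 + 4749/49378*9/20 = 570/3527 = pi_1  (ok)
  4633/24689*1/5 + 570/3527*1/4 + 18219/49378*13/20 + 4582/24689*1/4 + 4749/49378*1/20 = 18219/49378 = pi_2  (ok)
  4633/24689*3/10 + 570/3527*1/4 + 18219/49378*1/20 + 4582/24689*1/4 + 4749/49378*1/4 = 4582/24689 = pi_3  (ok)
  4633/24689*1/20 + 570/3527*1/20 + 18219/49378*3/20 + 4582/24689*1/10 + 4749/49378*1/20 = 4749/49378 = pi_4  (ok)

Answer: 4633/24689 570/3527 18219/49378 4582/24689 4749/49378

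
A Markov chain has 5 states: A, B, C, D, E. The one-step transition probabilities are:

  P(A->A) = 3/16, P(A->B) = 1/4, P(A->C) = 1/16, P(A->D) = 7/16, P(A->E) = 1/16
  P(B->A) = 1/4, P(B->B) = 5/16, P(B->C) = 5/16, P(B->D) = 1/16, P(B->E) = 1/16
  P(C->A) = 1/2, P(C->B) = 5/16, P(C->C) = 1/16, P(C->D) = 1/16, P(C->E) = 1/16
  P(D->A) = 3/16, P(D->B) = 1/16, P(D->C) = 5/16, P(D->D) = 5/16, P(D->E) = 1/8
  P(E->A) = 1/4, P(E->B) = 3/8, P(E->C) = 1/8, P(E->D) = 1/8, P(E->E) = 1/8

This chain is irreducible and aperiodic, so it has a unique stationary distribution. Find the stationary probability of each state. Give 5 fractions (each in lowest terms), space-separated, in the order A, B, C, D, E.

The stationary distribution satisfies pi = pi * P, i.e.:
  pi_A = 3/16*pi_A + 1/4*pi_B + 1/2*pi_C + 3/16*pi_D + 1/4*pi_E
  pi_B = 1/4*pi_A + 5/16*pi_B + 5/16*pi_C + 1/16*pi_D + 3/8*pi_E
  pi_C = 1/16*pi_A + 5/16*pi_B + 1/16*pi_C + 5/16*pi_D + 1/8*pi_E
  pi_D = 7/16*pi_A + 1/16*pi_B + 1/16*pi_C + 5/16*pi_D + 1/8*pi_E
  pi_E = 1/16*pi_A + 1/16*pi_B + 1/16*pi_C + 1/8*pi_D + 1/8*pi_E
with normalization: pi_A + pi_B + pi_C + pi_D + pi_E = 1.

Using the first 4 balance equations plus normalization, the linear system A*pi = b is:
  [-13/16, 1/4, 1/2, 3/16, 1/4] . pi = 0
  [1/4, -11/16, 5/16, 1/16, 3/8] . pi = 0
  [1/16, 5/16, -15/16, 5/16, 1/8] . pi = 0
  [7/16, 1/16, 1/16, -11/16, 1/8] . pi = 0
  [1, 1, 1, 1, 1] . pi = 1

Solving yields:
  pi_A = 4356/16399
  pi_B = 4022/16399
  pi_C = 3028/16399
  pi_D = 3656/16399
  pi_E = 1337/16399

Verification (pi * P):
  4356/16399*3/16 + 4022/16399*1/4 + 3028/16399*1/2 + 3656/16399*3/16 + 1337/16399*1/4 = 4356/16399 = pi_A  (ok)
  4356/16399*1/4 + 4022/16399*5/16 + 3028/16399*5/16 + 3656/16399*1/16 + 1337/16399*3/8 = 4022/16399 = pi_B  (ok)
  4356/16399*1/16 + 4022/16399*5/16 + 3028/16399*1/16 + 3656/16399*5/16 + 1337/16399*1/8 = 3028/16399 = pi_C  (ok)
  4356/16399*7/16 + 4022/16399*1/16 + 3028/16399*1/16 + 3656/16399*5/16 + 1337/16399*1/8 = 3656/16399 = pi_D  (ok)
  4356/16399*1/16 + 4022/16399*1/16 + 3028/16399*1/16 + 3656/16399*1/8 + 1337/16399*1/8 = 1337/16399 = pi_E  (ok)

Answer: 4356/16399 4022/16399 3028/16399 3656/16399 1337/16399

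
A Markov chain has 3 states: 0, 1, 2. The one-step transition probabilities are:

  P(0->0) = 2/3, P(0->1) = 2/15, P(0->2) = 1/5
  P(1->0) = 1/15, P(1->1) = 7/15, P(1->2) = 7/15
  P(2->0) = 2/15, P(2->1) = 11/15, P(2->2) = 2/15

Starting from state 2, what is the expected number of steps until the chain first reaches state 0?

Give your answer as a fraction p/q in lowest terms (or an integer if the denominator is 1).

Answer: 95/9

Derivation:
Let h_i = expected steps to first reach 0 from state i.
Boundary: h_0 = 0.
First-step equations for the other states:
  h_1 = 1 + 1/15*h_0 + 7/15*h_1 + 7/15*h_2
  h_2 = 1 + 2/15*h_0 + 11/15*h_1 + 2/15*h_2

Substituting h_0 = 0 and rearranging gives the linear system (I - Q) h = 1:
  [8/15, -7/15] . (h_1, h_2) = 1
  [-11/15, 13/15] . (h_1, h_2) = 1

Solving yields:
  h_1 = 100/9
  h_2 = 95/9

Starting state is 2, so the expected hitting time is h_2 = 95/9.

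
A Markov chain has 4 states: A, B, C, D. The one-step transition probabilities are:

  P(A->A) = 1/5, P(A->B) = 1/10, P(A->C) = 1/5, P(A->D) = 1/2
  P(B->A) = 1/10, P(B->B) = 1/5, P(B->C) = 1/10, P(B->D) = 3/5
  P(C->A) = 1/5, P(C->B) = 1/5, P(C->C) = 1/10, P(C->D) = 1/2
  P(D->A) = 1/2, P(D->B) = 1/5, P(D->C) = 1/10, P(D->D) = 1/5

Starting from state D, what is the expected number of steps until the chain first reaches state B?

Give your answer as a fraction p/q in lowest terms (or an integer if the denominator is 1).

Let h_i = expected steps to first reach B from state i.
Boundary: h_B = 0.
First-step equations for the other states:
  h_A = 1 + 1/5*h_A + 1/10*h_B + 1/5*h_C + 1/2*h_D
  h_C = 1 + 1/5*h_A + 1/5*h_B + 1/10*h_C + 1/2*h_D
  h_D = 1 + 1/2*h_A + 1/5*h_B + 1/10*h_C + 1/5*h_D

Substituting h_B = 0 and rearranging gives the linear system (I - Q) h = 1:
  [4/5, -1/5, -1/2] . (h_A, h_C, h_D) = 1
  [-1/5, 9/10, -1/2] . (h_A, h_C, h_D) = 1
  [-1/2, -1/10, 4/5] . (h_A, h_C, h_D) = 1

Solving yields:
  h_A = 1430/219
  h_C = 1300/219
  h_D = 1330/219

Starting state is D, so the expected hitting time is h_D = 1330/219.

Answer: 1330/219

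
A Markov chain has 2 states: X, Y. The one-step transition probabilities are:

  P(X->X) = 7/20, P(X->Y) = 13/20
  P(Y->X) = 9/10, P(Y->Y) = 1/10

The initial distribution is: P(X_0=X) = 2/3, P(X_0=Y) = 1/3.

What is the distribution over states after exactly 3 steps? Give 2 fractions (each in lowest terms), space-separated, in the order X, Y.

Propagating the distribution step by step (d_{t+1} = d_t * P):
d_0 = (X=2/3, Y=1/3)
  d_1[X] = 2/3*7/20 + 1/3*9/10 = 8/15
  d_1[Y] = 2/3*13/20 + 1/3*1/10 = 7/15
d_1 = (X=8/15, Y=7/15)
  d_2[X] = 8/15*7/20 + 7/15*9/10 = 91/150
  d_2[Y] = 8/15*13/20 + 7/15*1/10 = 59/150
d_2 = (X=91/150, Y=59/150)
  d_3[X] = 91/150*7/20 + 59/150*9/10 = 1699/3000
  d_3[Y] = 91/150*13/20 + 59/150*1/10 = 1301/3000
d_3 = (X=1699/3000, Y=1301/3000)

Answer: 1699/3000 1301/3000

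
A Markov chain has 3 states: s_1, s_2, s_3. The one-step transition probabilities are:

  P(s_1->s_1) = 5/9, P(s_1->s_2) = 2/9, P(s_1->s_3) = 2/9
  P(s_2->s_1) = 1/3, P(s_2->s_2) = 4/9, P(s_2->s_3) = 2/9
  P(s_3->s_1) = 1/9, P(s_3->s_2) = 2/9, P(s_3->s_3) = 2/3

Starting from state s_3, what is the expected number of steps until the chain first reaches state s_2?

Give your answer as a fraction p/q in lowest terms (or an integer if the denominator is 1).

Let h_i = expected steps to first reach s_2 from state i.
Boundary: h_s_2 = 0.
First-step equations for the other states:
  h_s_1 = 1 + 5/9*h_s_1 + 2/9*h_s_2 + 2/9*h_s_3
  h_s_3 = 1 + 1/9*h_s_1 + 2/9*h_s_2 + 2/3*h_s_3

Substituting h_s_2 = 0 and rearranging gives the linear system (I - Q) h = 1:
  [4/9, -2/9] . (h_s_1, h_s_3) = 1
  [-1/9, 1/3] . (h_s_1, h_s_3) = 1

Solving yields:
  h_s_1 = 9/2
  h_s_3 = 9/2

Starting state is s_3, so the expected hitting time is h_s_3 = 9/2.

Answer: 9/2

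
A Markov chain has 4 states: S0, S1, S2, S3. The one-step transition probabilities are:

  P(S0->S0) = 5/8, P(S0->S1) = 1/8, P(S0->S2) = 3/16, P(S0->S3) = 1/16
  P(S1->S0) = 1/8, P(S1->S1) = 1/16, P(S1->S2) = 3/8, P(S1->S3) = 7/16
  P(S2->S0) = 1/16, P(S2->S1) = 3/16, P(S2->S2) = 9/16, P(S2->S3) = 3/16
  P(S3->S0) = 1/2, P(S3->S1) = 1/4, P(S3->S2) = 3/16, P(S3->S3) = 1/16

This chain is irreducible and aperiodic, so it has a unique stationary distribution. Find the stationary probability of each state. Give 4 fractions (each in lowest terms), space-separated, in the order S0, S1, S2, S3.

The stationary distribution satisfies pi = pi * P, i.e.:
  pi_S0 = 5/8*pi_S0 + 1/8*pi_S1 + 1/16*pi_S2 + 1/2*pi_S3
  pi_S1 = 1/8*pi_S0 + 1/16*pi_S1 + 3/16*pi_S2 + 1/4*pi_S3
  pi_S2 = 3/16*pi_S0 + 3/8*pi_S1 + 9/16*pi_S2 + 3/16*pi_S3
  pi_S3 = 1/16*pi_S0 + 7/16*pi_S1 + 3/16*pi_S2 + 1/16*pi_S3
with normalization: pi_S0 + pi_S1 + pi_S2 + pi_S3 = 1.

Using the first 3 balance equations plus normalization, the linear system A*pi = b is:
  [-3/8, 1/8, 1/16, 1/2] . pi = 0
  [1/8, -15/16, 3/16, 1/4] . pi = 0
  [3/16, 3/8, -7/16, 3/16] . pi = 0
  [1, 1, 1, 1] . pi = 1

Solving yields:
  pi_S0 = 839/2540
  pi_S1 = 20/127
  pi_S2 = 441/1270
  pi_S3 = 419/2540

Verification (pi * P):
  839/2540*5/8 + 20/127*1/8 + 441/1270*1/16 + 419/2540*1/2 = 839/2540 = pi_S0  (ok)
  839/2540*1/8 + 20/127*1/16 + 441/1270*3/16 + 419/2540*1/4 = 20/127 = pi_S1  (ok)
  839/2540*3/16 + 20/127*3/8 + 441/1270*9/16 + 419/2540*3/16 = 441/1270 = pi_S2  (ok)
  839/2540*1/16 + 20/127*7/16 + 441/1270*3/16 + 419/2540*1/16 = 419/2540 = pi_S3  (ok)

Answer: 839/2540 20/127 441/1270 419/2540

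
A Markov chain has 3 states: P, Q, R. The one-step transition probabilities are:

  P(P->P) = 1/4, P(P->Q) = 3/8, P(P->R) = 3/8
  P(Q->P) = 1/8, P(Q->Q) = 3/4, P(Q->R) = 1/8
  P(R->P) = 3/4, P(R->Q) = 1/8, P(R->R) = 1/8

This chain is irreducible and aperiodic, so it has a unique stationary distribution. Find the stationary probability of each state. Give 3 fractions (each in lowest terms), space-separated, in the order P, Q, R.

The stationary distribution satisfies pi = pi * P, i.e.:
  pi_P = 1/4*pi_P + 1/8*pi_Q + 3/4*pi_R
  pi_Q = 3/8*pi_P + 3/4*pi_Q + 1/8*pi_R
  pi_R = 3/8*pi_P + 1/8*pi_Q + 1/8*pi_R
with normalization: pi_P + pi_Q + pi_R = 1.

Using the first 2 balance equations plus normalization, the linear system A*pi = b is:
  [-3/4, 1/8, 3/4] . pi = 0
  [3/8, -1/4, 1/8] . pi = 0
  [1, 1, 1] . pi = 1

Solving yields:
  pi_P = 13/46
  pi_Q = 12/23
  pi_R = 9/46

Verification (pi * P):
  13/46*1/4 + 12/23*1/8 + 9/46*3/4 = 13/46 = pi_P  (ok)
  13/46*3/8 + 12/23*3/4 + 9/46*1/8 = 12/23 = pi_Q  (ok)
  13/46*3/8 + 12/23*1/8 + 9/46*1/8 = 9/46 = pi_R  (ok)

Answer: 13/46 12/23 9/46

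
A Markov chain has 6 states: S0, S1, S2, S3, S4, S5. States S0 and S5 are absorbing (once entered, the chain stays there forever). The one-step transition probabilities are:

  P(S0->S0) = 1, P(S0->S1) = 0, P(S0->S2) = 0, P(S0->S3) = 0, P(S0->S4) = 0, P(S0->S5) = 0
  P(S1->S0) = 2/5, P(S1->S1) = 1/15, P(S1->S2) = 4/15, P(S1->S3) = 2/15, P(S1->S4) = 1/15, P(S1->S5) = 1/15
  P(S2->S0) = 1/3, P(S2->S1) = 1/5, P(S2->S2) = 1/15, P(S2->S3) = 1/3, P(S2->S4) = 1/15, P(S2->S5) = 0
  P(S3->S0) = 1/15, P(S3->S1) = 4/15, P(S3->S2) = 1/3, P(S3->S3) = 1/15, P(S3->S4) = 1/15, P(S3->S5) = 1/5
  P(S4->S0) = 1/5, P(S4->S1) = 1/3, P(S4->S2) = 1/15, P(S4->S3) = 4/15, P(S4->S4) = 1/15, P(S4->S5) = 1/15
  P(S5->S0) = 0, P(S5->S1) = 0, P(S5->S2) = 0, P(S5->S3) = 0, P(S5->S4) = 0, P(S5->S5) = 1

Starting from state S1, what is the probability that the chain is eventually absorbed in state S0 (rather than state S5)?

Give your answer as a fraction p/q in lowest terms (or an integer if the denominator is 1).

Let a_i = P(absorbed in S0 | start in state i).
Boundary conditions: a_S0 = 1, a_S5 = 0.
For each transient state i, a_i = sum_j P(i->j) * a_j:
  a_S1 = 2/5*a_S0 + 1/15*a_S1 + 4/15*a_S2 + 2/15*a_S3 + 1/15*a_S4 + 1/15*a_S5
  a_S2 = 1/3*a_S0 + 1/5*a_S1 + 1/15*a_S2 + 1/3*a_S3 + 1/15*a_S4 + 0*a_S5
  a_S3 = 1/15*a_S0 + 4/15*a_S1 + 1/3*a_S2 + 1/15*a_S3 + 1/15*a_S4 + 1/5*a_S5
  a_S4 = 1/5*a_S0 + 1/3*a_S1 + 1/15*a_S2 + 4/15*a_S3 + 1/15*a_S4 + 1/15*a_S5

Substituting a_S0 = 1 and a_S5 = 0, rearrange to (I - Q) a = r where r[i] = P(i -> S0):
  [14/15, -4/15, -2/15, -1/15] . (a_S1, a_S2, a_S3, a_S4) = 2/5
  [-1/5, 14/15, -1/3, -1/15] . (a_S1, a_S2, a_S3, a_S4) = 1/3
  [-4/15, -1/3, 14/15, -1/15] . (a_S1, a_S2, a_S3, a_S4) = 1/15
  [-1/3, -1/15, -4/15, 14/15] . (a_S1, a_S2, a_S3, a_S4) = 1/5

Solving yields:
  a_S1 = 20116/24941
  a_S2 = 20297/24941
  a_S3 = 16105/24941
  a_S4 = 18580/24941

Starting state is S1, so the absorption probability is a_S1 = 20116/24941.

Answer: 20116/24941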